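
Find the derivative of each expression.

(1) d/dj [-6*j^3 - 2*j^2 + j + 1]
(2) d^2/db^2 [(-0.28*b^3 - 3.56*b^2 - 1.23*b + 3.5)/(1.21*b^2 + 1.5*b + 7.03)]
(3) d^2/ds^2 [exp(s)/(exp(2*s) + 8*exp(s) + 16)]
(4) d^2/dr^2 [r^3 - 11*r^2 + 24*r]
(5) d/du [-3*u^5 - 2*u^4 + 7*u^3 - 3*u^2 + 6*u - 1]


(1) = -18*j^2 - 4*j + 1
(2) = (12.824642*b^3 + 194.725068*b^2 + 17.864382*b - 369.730208)/(1.771561*b^6 + 6.58845*b^5 + 39.045369*b^4 + 79.9317*b^3 + 226.850367*b^2 + 222.39405*b + 347.428927)
(3) = (exp(2*s) - 16*exp(s) + 16)*exp(s)/(exp(4*s) + 16*exp(3*s) + 96*exp(2*s) + 256*exp(s) + 256)
(4) = 6*r - 22
(5) = -15*u^4 - 8*u^3 + 21*u^2 - 6*u + 6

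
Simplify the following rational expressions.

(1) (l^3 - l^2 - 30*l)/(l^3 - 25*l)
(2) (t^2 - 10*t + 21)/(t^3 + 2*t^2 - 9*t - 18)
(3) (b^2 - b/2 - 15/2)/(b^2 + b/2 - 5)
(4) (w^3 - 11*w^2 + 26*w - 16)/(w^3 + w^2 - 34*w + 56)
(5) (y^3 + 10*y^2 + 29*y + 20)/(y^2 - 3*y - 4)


(1) = (l - 6)/(l - 5)
(2) = (t - 7)/(t^2 + 5*t + 6)
(3) = (b - 3)/(b - 2)
(4) = (w^2 - 9*w + 8)/(w^2 + 3*w - 28)
(5) = (y^2 + 9*y + 20)/(y - 4)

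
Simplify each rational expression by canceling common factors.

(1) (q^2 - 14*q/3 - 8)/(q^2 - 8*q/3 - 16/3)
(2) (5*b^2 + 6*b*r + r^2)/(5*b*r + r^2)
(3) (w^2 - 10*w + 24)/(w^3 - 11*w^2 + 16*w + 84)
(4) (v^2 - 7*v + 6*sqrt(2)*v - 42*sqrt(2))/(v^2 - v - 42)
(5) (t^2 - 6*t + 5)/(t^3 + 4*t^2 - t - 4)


(1) = (q - 6)/(q - 4)
(2) = (b + r)/r
(3) = (w - 4)/(w^2 - 5*w - 14)
(4) = (v + 6*sqrt(2))/(v + 6)
(5) = (t - 5)/(t^2 + 5*t + 4)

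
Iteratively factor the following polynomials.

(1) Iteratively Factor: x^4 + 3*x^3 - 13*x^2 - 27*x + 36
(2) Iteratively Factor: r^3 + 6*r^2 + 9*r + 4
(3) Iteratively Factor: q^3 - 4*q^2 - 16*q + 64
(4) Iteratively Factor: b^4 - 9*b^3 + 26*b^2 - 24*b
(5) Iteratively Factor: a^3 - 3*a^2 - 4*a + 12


(1) = (x + 3)*(x^3 - 13*x + 12) = (x - 3)*(x + 3)*(x^2 + 3*x - 4) = (x - 3)*(x + 3)*(x + 4)*(x - 1)
(2) = (r + 1)*(r^2 + 5*r + 4) = (r + 1)*(r + 4)*(r + 1)
(3) = (q - 4)*(q^2 - 16) = (q - 4)^2*(q + 4)
(4) = (b - 3)*(b^3 - 6*b^2 + 8*b) = b*(b - 3)*(b^2 - 6*b + 8) = b*(b - 4)*(b - 3)*(b - 2)
(5) = (a - 3)*(a^2 - 4) = (a - 3)*(a - 2)*(a + 2)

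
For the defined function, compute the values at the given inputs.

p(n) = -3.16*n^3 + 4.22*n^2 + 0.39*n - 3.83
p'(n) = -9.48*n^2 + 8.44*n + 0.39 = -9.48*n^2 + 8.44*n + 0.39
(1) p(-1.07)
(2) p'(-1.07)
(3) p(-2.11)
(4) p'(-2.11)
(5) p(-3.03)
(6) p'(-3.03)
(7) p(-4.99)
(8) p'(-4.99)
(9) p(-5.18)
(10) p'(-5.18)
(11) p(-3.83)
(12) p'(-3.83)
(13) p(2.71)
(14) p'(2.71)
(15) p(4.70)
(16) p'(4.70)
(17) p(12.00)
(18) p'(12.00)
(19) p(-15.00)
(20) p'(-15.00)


(1) = 4.46
(2) = -19.49
(3) = 43.82
(4) = -59.62
(5) = 121.64
(6) = -112.22
(7) = 491.94
(8) = -277.78
(9) = 546.60
(10) = -297.70
(11) = 234.11
(12) = -171.00
(13) = -34.67
(14) = -46.36
(15) = -236.86
(16) = -169.36
(17) = -4851.95
(18) = -1263.45
(19) = 11604.82
(20) = -2259.21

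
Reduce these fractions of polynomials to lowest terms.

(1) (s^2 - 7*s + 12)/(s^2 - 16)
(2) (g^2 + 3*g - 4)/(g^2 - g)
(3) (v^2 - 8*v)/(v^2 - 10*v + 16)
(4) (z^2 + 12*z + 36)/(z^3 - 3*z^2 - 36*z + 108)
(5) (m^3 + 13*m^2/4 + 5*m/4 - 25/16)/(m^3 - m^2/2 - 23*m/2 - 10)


(1) = (s - 3)/(s + 4)
(2) = (g + 4)/g
(3) = v/(v - 2)
(4) = (z + 6)/(z^2 - 9*z + 18)
(5) = (8*m^2 + 6*m - 5)/(8*m^2 - 24*m - 32)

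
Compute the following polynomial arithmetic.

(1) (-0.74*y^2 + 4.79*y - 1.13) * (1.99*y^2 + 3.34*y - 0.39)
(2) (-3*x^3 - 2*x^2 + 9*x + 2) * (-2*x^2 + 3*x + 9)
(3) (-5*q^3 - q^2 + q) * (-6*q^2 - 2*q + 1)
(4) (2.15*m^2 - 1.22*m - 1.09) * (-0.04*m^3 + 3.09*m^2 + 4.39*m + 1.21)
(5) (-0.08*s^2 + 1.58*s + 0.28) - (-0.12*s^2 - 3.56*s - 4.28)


(1) = -1.4726*y^4 + 7.0605*y^3 + 14.0385*y^2 - 5.6423*y + 0.4407
(2) = 6*x^5 - 5*x^4 - 51*x^3 + 5*x^2 + 87*x + 18
(3) = 30*q^5 + 16*q^4 - 9*q^3 - 3*q^2 + q
(4) = -0.086*m^5 + 6.6923*m^4 + 5.7123*m^3 - 6.1224*m^2 - 6.2613*m - 1.3189
(5) = 0.04*s^2 + 5.14*s + 4.56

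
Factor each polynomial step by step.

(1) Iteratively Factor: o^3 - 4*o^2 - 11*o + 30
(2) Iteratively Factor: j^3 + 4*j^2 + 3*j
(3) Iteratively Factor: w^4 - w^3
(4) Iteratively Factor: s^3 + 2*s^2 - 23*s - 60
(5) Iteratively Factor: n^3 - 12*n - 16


(1) = (o - 2)*(o^2 - 2*o - 15) = (o - 5)*(o - 2)*(o + 3)
(2) = (j + 1)*(j^2 + 3*j) = (j + 1)*(j + 3)*(j)
(3) = (w)*(w^3 - w^2) = w*(w - 1)*(w^2) = w^2*(w - 1)*(w)
(4) = (s + 4)*(s^2 - 2*s - 15) = (s - 5)*(s + 4)*(s + 3)
(5) = (n + 2)*(n^2 - 2*n - 8) = (n - 4)*(n + 2)*(n + 2)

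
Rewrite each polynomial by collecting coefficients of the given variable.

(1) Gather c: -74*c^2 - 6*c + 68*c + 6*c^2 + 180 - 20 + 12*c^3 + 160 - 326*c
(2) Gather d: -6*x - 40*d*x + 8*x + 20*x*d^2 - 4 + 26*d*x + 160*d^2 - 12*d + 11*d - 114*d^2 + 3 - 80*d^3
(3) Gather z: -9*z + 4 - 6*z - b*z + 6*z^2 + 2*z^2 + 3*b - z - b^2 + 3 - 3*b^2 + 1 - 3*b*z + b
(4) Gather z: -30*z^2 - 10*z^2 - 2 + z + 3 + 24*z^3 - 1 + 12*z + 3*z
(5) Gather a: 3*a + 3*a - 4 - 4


(1) = 12*c^3 - 68*c^2 - 264*c + 320
(2) = -80*d^3 + d^2*(20*x + 46) + d*(-14*x - 1) + 2*x - 1
(3) = -4*b^2 + 4*b + 8*z^2 + z*(-4*b - 16) + 8
(4) = 24*z^3 - 40*z^2 + 16*z
(5) = 6*a - 8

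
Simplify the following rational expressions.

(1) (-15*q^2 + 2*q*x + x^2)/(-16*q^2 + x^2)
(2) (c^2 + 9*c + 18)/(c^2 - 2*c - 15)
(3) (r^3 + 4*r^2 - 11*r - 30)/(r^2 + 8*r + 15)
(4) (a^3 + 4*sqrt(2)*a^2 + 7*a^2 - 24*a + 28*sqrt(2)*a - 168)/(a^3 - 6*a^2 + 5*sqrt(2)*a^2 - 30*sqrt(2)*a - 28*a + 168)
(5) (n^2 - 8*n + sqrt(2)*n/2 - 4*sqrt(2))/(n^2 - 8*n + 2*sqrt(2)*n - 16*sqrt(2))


(1) = (-15*q^2 + 2*q*x + x^2)/(-16*q^2 + x^2)
(2) = (c + 6)/(c - 5)
(3) = (r^2 - r - 6)/(r + 3)
(4) = (a^2 + a*(7 + 6*sqrt(2)) + 42*sqrt(2))/(a^2 + a*(-6 + 7*sqrt(2)) - 42*sqrt(2))
(5) = (2*n + sqrt(2))/(2*n + 4*sqrt(2))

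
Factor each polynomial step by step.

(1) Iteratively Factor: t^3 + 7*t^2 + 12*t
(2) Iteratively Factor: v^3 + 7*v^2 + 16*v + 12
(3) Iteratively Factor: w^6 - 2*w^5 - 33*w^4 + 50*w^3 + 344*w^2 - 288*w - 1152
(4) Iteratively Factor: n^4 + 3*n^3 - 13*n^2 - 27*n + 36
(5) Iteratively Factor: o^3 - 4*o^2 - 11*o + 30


(1) = (t + 3)*(t^2 + 4*t) = t*(t + 3)*(t + 4)
(2) = (v + 3)*(v^2 + 4*v + 4) = (v + 2)*(v + 3)*(v + 2)
(3) = (w + 2)*(w^5 - 4*w^4 - 25*w^3 + 100*w^2 + 144*w - 576) = (w + 2)*(w + 4)*(w^4 - 8*w^3 + 7*w^2 + 72*w - 144) = (w - 3)*(w + 2)*(w + 4)*(w^3 - 5*w^2 - 8*w + 48) = (w - 4)*(w - 3)*(w + 2)*(w + 4)*(w^2 - w - 12) = (w - 4)*(w - 3)*(w + 2)*(w + 3)*(w + 4)*(w - 4)
(4) = (n + 3)*(n^3 - 13*n + 12) = (n + 3)*(n + 4)*(n^2 - 4*n + 3) = (n - 1)*(n + 3)*(n + 4)*(n - 3)
(5) = (o - 2)*(o^2 - 2*o - 15) = (o - 2)*(o + 3)*(o - 5)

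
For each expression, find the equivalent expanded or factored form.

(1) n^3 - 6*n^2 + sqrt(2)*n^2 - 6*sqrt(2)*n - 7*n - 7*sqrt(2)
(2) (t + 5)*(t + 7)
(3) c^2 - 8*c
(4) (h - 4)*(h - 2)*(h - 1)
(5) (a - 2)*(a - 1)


(1) = (n - 7)*(n + 1)*(n + sqrt(2))
(2) = t^2 + 12*t + 35
(3) = c*(c - 8)
(4) = h^3 - 7*h^2 + 14*h - 8
(5) = a^2 - 3*a + 2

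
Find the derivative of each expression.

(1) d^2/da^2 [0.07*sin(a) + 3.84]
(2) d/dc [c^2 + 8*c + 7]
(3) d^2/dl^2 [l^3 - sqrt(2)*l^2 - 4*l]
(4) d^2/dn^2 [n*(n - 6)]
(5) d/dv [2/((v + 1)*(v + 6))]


(1) = -0.07*sin(a)
(2) = 2*c + 8
(3) = 6*l - 2*sqrt(2)
(4) = 2
(5) = 2*(-2*v - 7)/(v^4 + 14*v^3 + 61*v^2 + 84*v + 36)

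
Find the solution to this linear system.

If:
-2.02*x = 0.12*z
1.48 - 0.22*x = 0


Then:
x = 6.73
z = -113.24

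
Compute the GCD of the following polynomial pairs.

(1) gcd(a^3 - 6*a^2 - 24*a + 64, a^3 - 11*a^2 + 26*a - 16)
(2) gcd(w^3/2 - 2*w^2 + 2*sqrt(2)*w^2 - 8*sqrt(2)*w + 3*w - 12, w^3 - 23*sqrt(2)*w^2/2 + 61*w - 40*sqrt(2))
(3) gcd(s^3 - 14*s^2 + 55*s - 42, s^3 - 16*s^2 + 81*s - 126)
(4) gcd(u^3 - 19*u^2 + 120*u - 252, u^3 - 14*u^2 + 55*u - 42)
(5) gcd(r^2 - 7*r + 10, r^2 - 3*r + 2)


(1) = gcd((a - 8)*(a - 2)*(a + 4), (a - 8)*(a - 2)*(a - 1)) = a^2 - 10*a + 16
(2) = gcd((w/2 + sqrt(2)/2)*(w - 4)*(w + 3*sqrt(2)), (w - 8*sqrt(2))*(w - 5*sqrt(2)/2)*(w - sqrt(2))) = 1
(3) = gcd((s - 7)*(s - 6)*(s - 1), (s - 7)*(s - 6)*(s - 3)) = s^2 - 13*s + 42
(4) = u^2 - 13*u + 42
(5) = r - 2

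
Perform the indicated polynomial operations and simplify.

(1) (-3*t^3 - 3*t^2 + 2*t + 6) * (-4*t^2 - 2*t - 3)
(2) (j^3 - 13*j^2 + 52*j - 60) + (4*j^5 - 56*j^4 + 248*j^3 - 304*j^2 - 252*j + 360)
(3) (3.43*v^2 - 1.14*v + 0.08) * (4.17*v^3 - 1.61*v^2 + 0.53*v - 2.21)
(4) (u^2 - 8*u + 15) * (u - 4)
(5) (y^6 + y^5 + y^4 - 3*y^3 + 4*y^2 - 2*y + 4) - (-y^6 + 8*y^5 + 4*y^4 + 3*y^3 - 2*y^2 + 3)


(1) = 12*t^5 + 18*t^4 + 7*t^3 - 19*t^2 - 18*t - 18
(2) = 4*j^5 - 56*j^4 + 249*j^3 - 317*j^2 - 200*j + 300
(3) = 14.3031*v^5 - 10.2761*v^4 + 3.9869*v^3 - 8.3133*v^2 + 2.5618*v - 0.1768
(4) = u^3 - 12*u^2 + 47*u - 60
(5) = 2*y^6 - 7*y^5 - 3*y^4 - 6*y^3 + 6*y^2 - 2*y + 1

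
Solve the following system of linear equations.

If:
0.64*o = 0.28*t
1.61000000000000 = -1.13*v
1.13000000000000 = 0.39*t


Then:
o = 1.27
t = 2.90
v = -1.42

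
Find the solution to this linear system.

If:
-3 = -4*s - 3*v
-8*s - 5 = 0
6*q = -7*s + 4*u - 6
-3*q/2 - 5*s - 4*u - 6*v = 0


Then:
q = -19/15
s = -5/8
u = -239/160
v = 11/6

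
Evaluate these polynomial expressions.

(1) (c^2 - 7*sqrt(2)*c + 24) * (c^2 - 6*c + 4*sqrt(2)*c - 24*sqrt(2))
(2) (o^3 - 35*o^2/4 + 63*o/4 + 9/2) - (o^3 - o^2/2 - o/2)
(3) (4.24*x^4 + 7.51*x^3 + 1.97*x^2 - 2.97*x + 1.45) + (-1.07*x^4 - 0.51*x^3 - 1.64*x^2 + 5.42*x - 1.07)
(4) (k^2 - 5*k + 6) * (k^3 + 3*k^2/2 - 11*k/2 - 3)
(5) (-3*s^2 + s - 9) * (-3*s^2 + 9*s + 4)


(1) = c^4 - 6*c^3 - 3*sqrt(2)*c^3 - 32*c^2 + 18*sqrt(2)*c^2 + 96*sqrt(2)*c + 192*c - 576*sqrt(2)
(2) = -33*o^2/4 + 65*o/4 + 9/2
(3) = 3.17*x^4 + 7.0*x^3 + 0.33*x^2 + 2.45*x + 0.38
(4) = k^5 - 7*k^4/2 - 7*k^3 + 67*k^2/2 - 18*k - 18
(5) = 9*s^4 - 30*s^3 + 24*s^2 - 77*s - 36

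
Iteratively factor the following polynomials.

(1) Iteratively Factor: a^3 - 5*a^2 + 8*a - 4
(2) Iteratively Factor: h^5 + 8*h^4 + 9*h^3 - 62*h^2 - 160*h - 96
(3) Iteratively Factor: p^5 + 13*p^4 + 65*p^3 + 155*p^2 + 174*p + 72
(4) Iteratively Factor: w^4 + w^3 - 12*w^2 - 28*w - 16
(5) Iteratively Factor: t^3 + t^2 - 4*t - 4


(1) = (a - 2)*(a^2 - 3*a + 2) = (a - 2)*(a - 1)*(a - 2)
(2) = (h + 4)*(h^4 + 4*h^3 - 7*h^2 - 34*h - 24) = (h - 3)*(h + 4)*(h^3 + 7*h^2 + 14*h + 8) = (h - 3)*(h + 2)*(h + 4)*(h^2 + 5*h + 4) = (h - 3)*(h + 2)*(h + 4)^2*(h + 1)
(3) = (p + 3)*(p^4 + 10*p^3 + 35*p^2 + 50*p + 24) = (p + 2)*(p + 3)*(p^3 + 8*p^2 + 19*p + 12) = (p + 2)*(p + 3)^2*(p^2 + 5*p + 4) = (p + 1)*(p + 2)*(p + 3)^2*(p + 4)
(4) = (w + 2)*(w^3 - w^2 - 10*w - 8) = (w + 1)*(w + 2)*(w^2 - 2*w - 8) = (w - 4)*(w + 1)*(w + 2)*(w + 2)
(5) = (t + 1)*(t^2 - 4) = (t + 1)*(t + 2)*(t - 2)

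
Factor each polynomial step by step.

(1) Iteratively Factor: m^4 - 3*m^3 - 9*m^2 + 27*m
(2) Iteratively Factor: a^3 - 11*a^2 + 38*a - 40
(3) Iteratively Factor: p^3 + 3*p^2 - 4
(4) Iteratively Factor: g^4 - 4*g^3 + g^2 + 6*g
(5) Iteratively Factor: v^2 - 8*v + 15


(1) = (m - 3)*(m^3 - 9*m) = (m - 3)^2*(m^2 + 3*m) = m*(m - 3)^2*(m + 3)
(2) = (a - 4)*(a^2 - 7*a + 10) = (a - 5)*(a - 4)*(a - 2)
(3) = (p + 2)*(p^2 + p - 2) = (p - 1)*(p + 2)*(p + 2)
(4) = (g - 3)*(g^3 - g^2 - 2*g) = g*(g - 3)*(g^2 - g - 2) = g*(g - 3)*(g - 2)*(g + 1)
(5) = (v - 5)*(v - 3)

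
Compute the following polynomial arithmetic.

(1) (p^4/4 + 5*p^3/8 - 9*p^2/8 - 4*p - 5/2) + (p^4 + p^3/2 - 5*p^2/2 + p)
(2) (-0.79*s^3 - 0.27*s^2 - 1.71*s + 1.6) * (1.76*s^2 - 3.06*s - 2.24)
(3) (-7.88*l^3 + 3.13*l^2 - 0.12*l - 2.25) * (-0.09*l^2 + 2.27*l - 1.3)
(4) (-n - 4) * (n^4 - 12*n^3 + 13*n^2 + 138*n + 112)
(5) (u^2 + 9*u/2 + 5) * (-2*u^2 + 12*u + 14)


(1) = 5*p^4/4 + 9*p^3/8 - 29*p^2/8 - 3*p - 5/2
(2) = -1.3904*s^5 + 1.9422*s^4 - 0.4138*s^3 + 8.6534*s^2 - 1.0656*s - 3.584
(3) = 0.7092*l^5 - 18.1693*l^4 + 17.3599*l^3 - 4.1389*l^2 - 4.9515*l + 2.925
(4) = -n^5 + 8*n^4 + 35*n^3 - 190*n^2 - 664*n - 448
(5) = -2*u^4 + 3*u^3 + 58*u^2 + 123*u + 70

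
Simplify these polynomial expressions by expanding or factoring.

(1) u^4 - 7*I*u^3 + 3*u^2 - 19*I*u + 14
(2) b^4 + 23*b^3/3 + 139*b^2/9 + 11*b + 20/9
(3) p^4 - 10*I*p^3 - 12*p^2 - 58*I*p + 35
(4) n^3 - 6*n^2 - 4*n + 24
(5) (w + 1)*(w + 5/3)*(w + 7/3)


(1) = (u - 7*I)*(u - 2*I)*(u + I)^2
(2) = (b + 1/3)*(b + 1)*(b + 4/3)*(b + 5)
(3) = (p - 7*I)*(p - 5*I)*(p + I)^2
(4) = (n - 6)*(n - 2)*(n + 2)
(5) = w^3 + 5*w^2 + 71*w/9 + 35/9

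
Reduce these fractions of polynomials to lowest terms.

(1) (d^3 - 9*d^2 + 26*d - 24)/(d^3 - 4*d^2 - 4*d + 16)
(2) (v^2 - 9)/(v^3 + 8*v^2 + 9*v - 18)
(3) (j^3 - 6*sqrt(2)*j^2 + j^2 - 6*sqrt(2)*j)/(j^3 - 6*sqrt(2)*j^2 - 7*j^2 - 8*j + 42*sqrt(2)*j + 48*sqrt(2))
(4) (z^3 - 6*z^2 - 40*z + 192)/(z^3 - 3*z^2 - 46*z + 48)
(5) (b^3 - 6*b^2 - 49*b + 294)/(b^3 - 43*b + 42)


(1) = (d - 3)/(d + 2)
(2) = (v - 3)/(v^2 + 5*v - 6)
(3) = j/(j - 8)
(4) = (z - 4)/(z - 1)
(5) = (b - 7)/(b - 1)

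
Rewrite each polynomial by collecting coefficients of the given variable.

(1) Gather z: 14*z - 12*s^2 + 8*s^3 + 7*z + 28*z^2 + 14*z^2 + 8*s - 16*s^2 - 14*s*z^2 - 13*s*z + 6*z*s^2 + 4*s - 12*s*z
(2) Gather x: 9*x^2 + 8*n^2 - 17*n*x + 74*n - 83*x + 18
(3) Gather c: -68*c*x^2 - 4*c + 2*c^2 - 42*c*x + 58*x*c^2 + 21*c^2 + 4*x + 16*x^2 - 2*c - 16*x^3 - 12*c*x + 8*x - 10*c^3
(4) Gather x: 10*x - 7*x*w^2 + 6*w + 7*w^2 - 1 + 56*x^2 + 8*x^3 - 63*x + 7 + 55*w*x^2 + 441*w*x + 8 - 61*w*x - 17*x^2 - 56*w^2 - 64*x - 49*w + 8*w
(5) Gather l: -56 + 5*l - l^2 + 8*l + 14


(1) = 8*s^3 - 28*s^2 + 12*s + z^2*(42 - 14*s) + z*(6*s^2 - 25*s + 21)
(2) = 8*n^2 + 74*n + 9*x^2 + x*(-17*n - 83) + 18
(3) = -10*c^3 + c^2*(58*x + 23) + c*(-68*x^2 - 54*x - 6) - 16*x^3 + 16*x^2 + 12*x
(4) = -49*w^2 - 35*w + 8*x^3 + x^2*(55*w + 39) + x*(-7*w^2 + 380*w - 117) + 14
(5) = -l^2 + 13*l - 42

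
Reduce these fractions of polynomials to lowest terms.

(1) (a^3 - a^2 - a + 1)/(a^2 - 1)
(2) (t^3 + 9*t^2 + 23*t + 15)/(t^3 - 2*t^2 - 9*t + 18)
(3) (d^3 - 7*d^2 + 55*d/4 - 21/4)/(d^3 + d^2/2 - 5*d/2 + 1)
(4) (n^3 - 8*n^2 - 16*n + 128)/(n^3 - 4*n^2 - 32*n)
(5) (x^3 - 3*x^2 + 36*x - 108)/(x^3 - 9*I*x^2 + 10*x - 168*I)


(1) = a - 1
(2) = (t^2 + 6*t + 5)/(t^2 - 5*t + 6)
(3) = (2*d^2 - 13*d + 21)/(2*d^2 + 2*d - 4)
(4) = (n - 4)/n
(5) = (x^2 + x*(-3 + 6*I) - 18*I)/(x^2 - 3*I*x + 28)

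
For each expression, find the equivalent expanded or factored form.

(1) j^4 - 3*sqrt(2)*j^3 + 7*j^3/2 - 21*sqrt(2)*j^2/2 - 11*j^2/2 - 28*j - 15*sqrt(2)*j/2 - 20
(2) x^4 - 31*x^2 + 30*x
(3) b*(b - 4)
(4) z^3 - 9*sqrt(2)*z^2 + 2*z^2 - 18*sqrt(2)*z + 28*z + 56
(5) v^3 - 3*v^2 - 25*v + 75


(1) = (j + 1)*(j + 5/2)*(j - 4*sqrt(2))*(j + sqrt(2))
(2) = x*(x - 5)*(x - 1)*(x + 6)
(3) = b^2 - 4*b
(4) = (z + 2)*(z - 7*sqrt(2))*(z - 2*sqrt(2))
(5) = (v - 5)*(v - 3)*(v + 5)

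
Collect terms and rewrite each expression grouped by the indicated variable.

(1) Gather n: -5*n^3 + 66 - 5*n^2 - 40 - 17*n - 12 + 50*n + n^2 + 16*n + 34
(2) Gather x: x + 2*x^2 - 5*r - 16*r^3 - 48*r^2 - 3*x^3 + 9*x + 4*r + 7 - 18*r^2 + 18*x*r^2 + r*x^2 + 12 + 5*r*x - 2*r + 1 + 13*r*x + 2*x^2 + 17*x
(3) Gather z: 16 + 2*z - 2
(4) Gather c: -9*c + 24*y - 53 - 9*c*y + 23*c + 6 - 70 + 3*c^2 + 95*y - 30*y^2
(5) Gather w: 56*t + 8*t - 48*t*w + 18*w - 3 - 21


(1) = -5*n^3 - 4*n^2 + 49*n + 48
(2) = -16*r^3 - 66*r^2 - 3*r - 3*x^3 + x^2*(r + 4) + x*(18*r^2 + 18*r + 27) + 20
(3) = 2*z + 14
(4) = 3*c^2 + c*(14 - 9*y) - 30*y^2 + 119*y - 117
(5) = 64*t + w*(18 - 48*t) - 24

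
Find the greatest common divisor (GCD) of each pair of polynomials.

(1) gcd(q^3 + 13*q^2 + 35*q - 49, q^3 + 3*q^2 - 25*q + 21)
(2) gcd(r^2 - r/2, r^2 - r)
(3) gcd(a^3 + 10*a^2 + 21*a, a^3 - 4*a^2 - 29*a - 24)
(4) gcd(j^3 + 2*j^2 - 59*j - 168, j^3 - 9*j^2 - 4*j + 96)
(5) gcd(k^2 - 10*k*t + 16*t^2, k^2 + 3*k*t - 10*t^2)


(1) = q^2 + 6*q - 7
(2) = r
(3) = gcd(a*(a + 3)*(a + 7), (a - 8)*(a + 1)*(a + 3)) = a + 3
(4) = gcd((j - 8)*(j + 3)*(j + 7), (j - 8)*(j - 4)*(j + 3)) = j^2 - 5*j - 24
(5) = -k + 2*t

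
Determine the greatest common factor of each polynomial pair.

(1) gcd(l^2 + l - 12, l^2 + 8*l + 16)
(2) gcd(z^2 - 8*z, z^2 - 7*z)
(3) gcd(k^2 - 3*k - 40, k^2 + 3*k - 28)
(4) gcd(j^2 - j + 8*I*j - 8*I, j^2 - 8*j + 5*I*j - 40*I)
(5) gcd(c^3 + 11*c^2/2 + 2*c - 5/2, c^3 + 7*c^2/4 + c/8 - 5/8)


(1) = gcd((l - 3)*(l + 4), (l + 4)^2) = l + 4
(2) = z
(3) = 1
(4) = 1
(5) = gcd((c - 1/2)*(c + 1)*(c + 5), (c - 1/2)*(c + 1)*(c + 5/4)) = c^2 + c/2 - 1/2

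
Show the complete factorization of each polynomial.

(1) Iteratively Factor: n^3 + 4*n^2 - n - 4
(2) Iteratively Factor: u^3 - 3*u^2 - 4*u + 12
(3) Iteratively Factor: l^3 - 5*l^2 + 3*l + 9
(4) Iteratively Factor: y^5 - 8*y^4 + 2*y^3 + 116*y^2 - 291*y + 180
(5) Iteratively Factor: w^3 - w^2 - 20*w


(1) = (n - 1)*(n^2 + 5*n + 4) = (n - 1)*(n + 4)*(n + 1)
(2) = (u - 3)*(u^2 - 4) = (u - 3)*(u + 2)*(u - 2)
(3) = (l - 3)*(l^2 - 2*l - 3) = (l - 3)^2*(l + 1)
(4) = (y - 3)*(y^4 - 5*y^3 - 13*y^2 + 77*y - 60) = (y - 5)*(y - 3)*(y^3 - 13*y + 12) = (y - 5)*(y - 3)^2*(y^2 + 3*y - 4) = (y - 5)*(y - 3)^2*(y - 1)*(y + 4)
(5) = (w - 5)*(w^2 + 4*w) = (w - 5)*(w + 4)*(w)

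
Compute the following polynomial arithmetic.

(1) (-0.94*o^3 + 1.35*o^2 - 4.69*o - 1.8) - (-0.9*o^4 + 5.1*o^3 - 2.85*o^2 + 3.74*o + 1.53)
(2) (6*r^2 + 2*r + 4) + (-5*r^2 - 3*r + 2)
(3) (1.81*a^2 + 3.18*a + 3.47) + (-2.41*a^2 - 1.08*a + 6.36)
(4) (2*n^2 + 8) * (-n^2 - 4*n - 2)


(1) = 0.9*o^4 - 6.04*o^3 + 4.2*o^2 - 8.43*o - 3.33
(2) = r^2 - r + 6
(3) = -0.6*a^2 + 2.1*a + 9.83
(4) = -2*n^4 - 8*n^3 - 12*n^2 - 32*n - 16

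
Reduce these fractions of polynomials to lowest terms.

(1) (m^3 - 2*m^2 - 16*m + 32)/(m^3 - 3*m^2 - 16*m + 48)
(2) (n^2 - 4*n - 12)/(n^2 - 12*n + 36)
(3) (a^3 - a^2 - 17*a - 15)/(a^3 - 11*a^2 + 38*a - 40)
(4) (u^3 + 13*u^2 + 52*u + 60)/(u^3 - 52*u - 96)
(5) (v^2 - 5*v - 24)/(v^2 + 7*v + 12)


(1) = (m - 2)/(m - 3)
(2) = (n + 2)/(n - 6)
(3) = (a^2 + 4*a + 3)/(a^2 - 6*a + 8)
(4) = (u + 5)/(u - 8)
(5) = (v - 8)/(v + 4)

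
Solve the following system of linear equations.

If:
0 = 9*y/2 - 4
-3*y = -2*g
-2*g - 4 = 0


Then:
No Solution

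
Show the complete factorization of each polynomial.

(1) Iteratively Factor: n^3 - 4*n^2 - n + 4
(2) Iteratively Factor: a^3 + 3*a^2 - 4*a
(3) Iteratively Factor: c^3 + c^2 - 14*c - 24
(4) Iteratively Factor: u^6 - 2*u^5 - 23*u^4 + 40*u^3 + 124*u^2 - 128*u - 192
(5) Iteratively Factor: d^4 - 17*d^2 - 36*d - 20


(1) = (n + 1)*(n^2 - 5*n + 4) = (n - 1)*(n + 1)*(n - 4)
(2) = (a + 4)*(a^2 - a) = (a - 1)*(a + 4)*(a)
(3) = (c + 2)*(c^2 - c - 12) = (c + 2)*(c + 3)*(c - 4)
(4) = (u - 4)*(u^5 + 2*u^4 - 15*u^3 - 20*u^2 + 44*u + 48) = (u - 4)*(u + 1)*(u^4 + u^3 - 16*u^2 - 4*u + 48) = (u - 4)*(u + 1)*(u + 4)*(u^3 - 3*u^2 - 4*u + 12) = (u - 4)*(u + 1)*(u + 2)*(u + 4)*(u^2 - 5*u + 6) = (u - 4)*(u - 3)*(u + 1)*(u + 2)*(u + 4)*(u - 2)
(5) = (d + 1)*(d^3 - d^2 - 16*d - 20) = (d + 1)*(d + 2)*(d^2 - 3*d - 10) = (d + 1)*(d + 2)^2*(d - 5)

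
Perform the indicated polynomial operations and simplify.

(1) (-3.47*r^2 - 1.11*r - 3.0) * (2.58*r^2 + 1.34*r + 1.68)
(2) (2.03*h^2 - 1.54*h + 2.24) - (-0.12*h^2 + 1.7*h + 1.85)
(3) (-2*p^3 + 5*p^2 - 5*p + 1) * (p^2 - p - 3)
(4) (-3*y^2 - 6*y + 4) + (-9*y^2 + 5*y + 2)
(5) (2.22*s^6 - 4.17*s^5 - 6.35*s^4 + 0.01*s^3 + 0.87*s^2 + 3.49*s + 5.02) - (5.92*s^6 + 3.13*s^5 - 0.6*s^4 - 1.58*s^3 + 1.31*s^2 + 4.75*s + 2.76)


(1) = -8.9526*r^4 - 7.5136*r^3 - 15.057*r^2 - 5.8848*r - 5.04
(2) = 2.15*h^2 - 3.24*h + 0.39
(3) = -2*p^5 + 7*p^4 - 4*p^3 - 9*p^2 + 14*p - 3
(4) = -12*y^2 - y + 6
(5) = -3.7*s^6 - 7.3*s^5 - 5.75*s^4 + 1.59*s^3 - 0.44*s^2 - 1.26*s + 2.26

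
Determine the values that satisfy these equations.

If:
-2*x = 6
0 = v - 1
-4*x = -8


Then:
No Solution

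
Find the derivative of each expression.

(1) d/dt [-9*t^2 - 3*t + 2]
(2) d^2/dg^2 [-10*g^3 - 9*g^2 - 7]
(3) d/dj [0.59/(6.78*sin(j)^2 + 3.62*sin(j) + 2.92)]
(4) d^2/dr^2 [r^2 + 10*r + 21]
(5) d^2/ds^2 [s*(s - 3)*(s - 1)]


(1) = -18*t - 3
(2) = -60*g - 18
(3) = -(8.0004*sin(j) + 2.1358)*cos(j)/(6.78*sin(j)^2 + 3.62*sin(j) + 2.92)^2
(4) = 2
(5) = 6*s - 8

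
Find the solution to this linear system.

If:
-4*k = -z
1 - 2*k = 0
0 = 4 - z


Then:
No Solution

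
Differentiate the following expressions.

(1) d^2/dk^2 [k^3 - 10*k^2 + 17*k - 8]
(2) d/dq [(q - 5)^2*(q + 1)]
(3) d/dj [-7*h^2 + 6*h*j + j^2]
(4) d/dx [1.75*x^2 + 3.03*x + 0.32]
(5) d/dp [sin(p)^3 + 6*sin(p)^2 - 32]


(1) = 6*k - 20
(2) = 3*(q - 5)*(q - 1)
(3) = 6*h + 2*j
(4) = 3.5*x + 3.03
(5) = 3*(sin(p) + 4)*sin(p)*cos(p)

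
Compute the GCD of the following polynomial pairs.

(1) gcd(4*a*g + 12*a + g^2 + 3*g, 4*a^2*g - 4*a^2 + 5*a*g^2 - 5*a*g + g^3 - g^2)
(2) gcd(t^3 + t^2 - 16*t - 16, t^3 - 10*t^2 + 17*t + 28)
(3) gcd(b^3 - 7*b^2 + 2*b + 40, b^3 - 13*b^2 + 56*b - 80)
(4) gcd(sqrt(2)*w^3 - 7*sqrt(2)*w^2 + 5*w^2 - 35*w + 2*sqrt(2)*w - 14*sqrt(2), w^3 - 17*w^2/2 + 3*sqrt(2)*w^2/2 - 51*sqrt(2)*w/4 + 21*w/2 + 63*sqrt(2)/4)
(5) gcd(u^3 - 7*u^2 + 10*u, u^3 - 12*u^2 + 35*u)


(1) = 4*a + g
(2) = t^2 - 3*t - 4
(3) = b^2 - 9*b + 20
(4) = gcd((w - 7)*(w + 2*sqrt(2))*(sqrt(2)*w + 1), (w - 7)*(w - 3/2)*(w + 3*sqrt(2)/2)) = w - 7
(5) = u^2 - 5*u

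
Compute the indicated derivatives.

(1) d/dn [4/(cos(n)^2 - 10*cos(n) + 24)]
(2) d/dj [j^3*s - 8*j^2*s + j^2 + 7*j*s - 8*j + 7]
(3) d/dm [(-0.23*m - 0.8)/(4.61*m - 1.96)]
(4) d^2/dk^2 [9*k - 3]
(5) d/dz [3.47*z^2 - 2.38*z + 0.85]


(1) = 8*(cos(n) - 5)*sin(n)/(cos(n)^2 - 10*cos(n) + 24)^2
(2) = 3*j^2*s - 16*j*s + 2*j + 7*s - 8
(3) = (19.079868*m - 8.112048)/(4.61*m - 1.96)^3
(4) = 0
(5) = 6.94*z - 2.38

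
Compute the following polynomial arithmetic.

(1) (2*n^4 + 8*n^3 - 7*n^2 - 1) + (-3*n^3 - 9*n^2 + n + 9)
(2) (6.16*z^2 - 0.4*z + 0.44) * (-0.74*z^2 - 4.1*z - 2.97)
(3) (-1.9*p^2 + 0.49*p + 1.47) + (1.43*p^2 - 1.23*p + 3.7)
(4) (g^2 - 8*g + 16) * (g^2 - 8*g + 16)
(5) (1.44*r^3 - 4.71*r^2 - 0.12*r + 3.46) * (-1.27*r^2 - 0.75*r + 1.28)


(1) = 2*n^4 + 5*n^3 - 16*n^2 + n + 8
(2) = -4.5584*z^4 - 24.96*z^3 - 16.9808*z^2 - 0.616*z - 1.3068
(3) = -0.47*p^2 - 0.74*p + 5.17
(4) = g^4 - 16*g^3 + 96*g^2 - 256*g + 256
(5) = -1.8288*r^5 + 4.9017*r^4 + 5.5281*r^3 - 10.333*r^2 - 2.7486*r + 4.4288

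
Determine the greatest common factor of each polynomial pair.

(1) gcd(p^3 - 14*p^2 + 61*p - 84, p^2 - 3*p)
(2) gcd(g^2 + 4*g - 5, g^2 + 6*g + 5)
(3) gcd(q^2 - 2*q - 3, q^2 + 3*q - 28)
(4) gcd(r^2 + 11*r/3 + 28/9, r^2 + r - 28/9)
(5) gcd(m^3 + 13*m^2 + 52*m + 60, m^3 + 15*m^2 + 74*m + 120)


(1) = p - 3
(2) = gcd((g - 1)*(g + 5), (g + 1)*(g + 5)) = g + 5
(3) = 1
(4) = r + 7/3
(5) = m^2 + 11*m + 30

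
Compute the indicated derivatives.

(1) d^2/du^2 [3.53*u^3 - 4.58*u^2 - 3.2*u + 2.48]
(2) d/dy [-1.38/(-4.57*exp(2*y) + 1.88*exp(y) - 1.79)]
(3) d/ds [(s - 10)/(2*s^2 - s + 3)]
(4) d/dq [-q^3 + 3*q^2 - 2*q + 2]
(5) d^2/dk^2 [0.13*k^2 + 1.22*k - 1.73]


(1) = 21.18*u - 9.16
(2) = (2.5944 - 12.6132*exp(y))*exp(y)/(4.57*exp(2*y) - 1.88*exp(y) + 1.79)^2
(3) = (2*s^2 - s - (s - 10)*(4*s - 1) + 3)/(2*s^2 - s + 3)^2
(4) = -3*q^2 + 6*q - 2
(5) = 0.260000000000000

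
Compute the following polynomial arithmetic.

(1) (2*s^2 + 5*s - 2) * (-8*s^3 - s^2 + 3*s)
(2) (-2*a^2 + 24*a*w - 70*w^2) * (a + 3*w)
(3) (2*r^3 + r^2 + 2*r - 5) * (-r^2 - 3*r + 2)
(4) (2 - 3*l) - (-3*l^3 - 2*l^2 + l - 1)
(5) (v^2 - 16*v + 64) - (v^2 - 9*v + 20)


(1) = -16*s^5 - 42*s^4 + 17*s^3 + 17*s^2 - 6*s
(2) = -2*a^3 + 18*a^2*w + 2*a*w^2 - 210*w^3
(3) = -2*r^5 - 7*r^4 - r^3 + r^2 + 19*r - 10
(4) = 3*l^3 + 2*l^2 - 4*l + 3
(5) = 44 - 7*v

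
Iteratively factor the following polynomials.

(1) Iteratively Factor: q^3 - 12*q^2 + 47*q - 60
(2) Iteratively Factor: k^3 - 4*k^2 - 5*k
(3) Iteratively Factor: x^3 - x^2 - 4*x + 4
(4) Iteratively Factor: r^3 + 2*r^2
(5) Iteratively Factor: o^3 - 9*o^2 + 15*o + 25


(1) = (q - 4)*(q^2 - 8*q + 15) = (q - 4)*(q - 3)*(q - 5)
(2) = (k + 1)*(k^2 - 5*k) = k*(k + 1)*(k - 5)
(3) = (x - 2)*(x^2 + x - 2) = (x - 2)*(x + 2)*(x - 1)
(4) = (r)*(r^2 + 2*r) = r*(r + 2)*(r)
(5) = (o - 5)*(o^2 - 4*o - 5) = (o - 5)*(o + 1)*(o - 5)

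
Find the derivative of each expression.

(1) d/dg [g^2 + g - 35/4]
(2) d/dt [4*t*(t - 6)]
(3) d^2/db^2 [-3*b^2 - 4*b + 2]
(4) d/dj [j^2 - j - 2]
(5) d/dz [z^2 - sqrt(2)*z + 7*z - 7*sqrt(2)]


(1) = 2*g + 1
(2) = 8*t - 24
(3) = -6
(4) = 2*j - 1
(5) = 2*z - sqrt(2) + 7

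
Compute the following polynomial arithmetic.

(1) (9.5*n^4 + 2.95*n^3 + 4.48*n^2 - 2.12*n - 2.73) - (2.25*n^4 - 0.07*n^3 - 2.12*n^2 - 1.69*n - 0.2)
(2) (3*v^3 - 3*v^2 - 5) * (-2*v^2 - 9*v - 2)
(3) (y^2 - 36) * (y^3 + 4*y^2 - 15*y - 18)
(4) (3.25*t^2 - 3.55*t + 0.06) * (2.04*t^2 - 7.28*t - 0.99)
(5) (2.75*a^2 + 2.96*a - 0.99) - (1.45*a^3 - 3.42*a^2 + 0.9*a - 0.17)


(1) = 7.25*n^4 + 3.02*n^3 + 6.6*n^2 - 0.43*n - 2.53
(2) = -6*v^5 - 21*v^4 + 21*v^3 + 16*v^2 + 45*v + 10
(3) = y^5 + 4*y^4 - 51*y^3 - 162*y^2 + 540*y + 648
(4) = 6.63*t^4 - 30.902*t^3 + 22.7489*t^2 + 3.0777*t - 0.0594
(5) = -1.45*a^3 + 6.17*a^2 + 2.06*a - 0.82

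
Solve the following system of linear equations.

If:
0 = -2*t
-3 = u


Then:
t = 0
u = -3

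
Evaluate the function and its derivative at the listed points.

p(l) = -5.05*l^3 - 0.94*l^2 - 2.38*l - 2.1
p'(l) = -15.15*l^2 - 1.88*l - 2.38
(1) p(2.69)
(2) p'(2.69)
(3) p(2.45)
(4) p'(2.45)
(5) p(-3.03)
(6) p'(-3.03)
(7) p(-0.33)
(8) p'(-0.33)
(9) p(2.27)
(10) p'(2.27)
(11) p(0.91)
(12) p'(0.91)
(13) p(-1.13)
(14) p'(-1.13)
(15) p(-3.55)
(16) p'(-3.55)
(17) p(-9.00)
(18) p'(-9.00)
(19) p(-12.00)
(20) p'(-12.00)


(1) = -113.60
(2) = -117.06
(3) = -87.84
(4) = -97.92
(5) = 136.96
(6) = -135.77
(7) = -1.24
(8) = -3.41
(9) = -71.42
(10) = -84.71
(11) = -8.85
(12) = -16.64
(13) = 6.68
(14) = -19.60
(15) = 220.43
(16) = -186.63
(17) = 3624.63
(18) = -1212.61
(19) = 8617.50
(20) = -2161.42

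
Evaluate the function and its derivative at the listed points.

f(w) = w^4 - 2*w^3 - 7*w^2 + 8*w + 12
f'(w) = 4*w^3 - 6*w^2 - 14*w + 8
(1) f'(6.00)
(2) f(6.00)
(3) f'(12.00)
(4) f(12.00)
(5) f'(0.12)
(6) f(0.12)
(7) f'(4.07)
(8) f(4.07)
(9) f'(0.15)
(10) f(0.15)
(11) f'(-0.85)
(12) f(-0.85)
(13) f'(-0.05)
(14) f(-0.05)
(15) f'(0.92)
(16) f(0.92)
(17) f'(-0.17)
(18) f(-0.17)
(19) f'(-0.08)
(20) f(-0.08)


(1) = 572.00
(2) = 672.00
(3) = 5888.00
(4) = 16380.00
(5) = 6.24
(6) = 12.86
(7) = 121.31
(8) = 68.16
(9) = 5.78
(10) = 13.04
(11) = 13.11
(12) = 1.89
(13) = 8.68
(14) = 11.58
(15) = -6.84
(16) = 12.59
(17) = 10.19
(18) = 10.45
(19) = 9.08
(20) = 11.32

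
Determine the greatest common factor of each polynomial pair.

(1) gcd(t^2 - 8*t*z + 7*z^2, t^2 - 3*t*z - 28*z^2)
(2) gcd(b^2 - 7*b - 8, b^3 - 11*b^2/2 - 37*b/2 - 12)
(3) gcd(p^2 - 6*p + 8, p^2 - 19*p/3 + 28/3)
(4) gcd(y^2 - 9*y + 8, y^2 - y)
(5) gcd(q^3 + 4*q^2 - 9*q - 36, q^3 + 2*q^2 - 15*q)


(1) = gcd((t - 7*z)*(t - z), (t - 7*z)*(t + 4*z)) = -t + 7*z
(2) = b^2 - 7*b - 8
(3) = gcd((p - 4)*(p - 2), (p - 4)*(p - 7/3)) = p - 4
(4) = y - 1
(5) = q - 3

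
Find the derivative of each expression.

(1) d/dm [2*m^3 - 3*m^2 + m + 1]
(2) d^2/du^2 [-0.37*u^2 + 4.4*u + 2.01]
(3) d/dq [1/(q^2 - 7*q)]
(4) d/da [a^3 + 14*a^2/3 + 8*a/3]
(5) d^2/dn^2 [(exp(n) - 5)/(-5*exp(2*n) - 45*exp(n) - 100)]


(1) = 6*m^2 - 6*m + 1
(2) = -0.740000000000000
(3) = (7 - 2*q)/(q^2*(q - 7)^2)
(4) = 3*a^2 + 28*a/3 + 8/3
(5) = (-exp(4*n) + 29*exp(3*n) + 255*exp(2*n) + 185*exp(n) - 1300)*exp(n)/(5*(exp(6*n) + 27*exp(5*n) + 303*exp(4*n) + 1809*exp(3*n) + 6060*exp(2*n) + 10800*exp(n) + 8000))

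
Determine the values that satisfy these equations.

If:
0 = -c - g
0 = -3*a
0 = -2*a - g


Then:
a = 0
c = 0
g = 0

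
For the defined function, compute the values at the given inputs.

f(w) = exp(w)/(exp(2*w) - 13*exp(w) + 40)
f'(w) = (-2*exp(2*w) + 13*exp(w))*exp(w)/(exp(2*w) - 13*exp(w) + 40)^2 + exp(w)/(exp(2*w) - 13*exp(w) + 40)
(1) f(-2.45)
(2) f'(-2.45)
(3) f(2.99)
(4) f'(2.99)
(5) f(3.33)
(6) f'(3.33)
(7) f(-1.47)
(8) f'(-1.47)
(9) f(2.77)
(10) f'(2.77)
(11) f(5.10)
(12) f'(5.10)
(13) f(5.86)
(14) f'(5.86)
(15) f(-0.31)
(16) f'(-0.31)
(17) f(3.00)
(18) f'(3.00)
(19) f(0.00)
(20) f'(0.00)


(1) = 0.00
(2) = 0.00
(3) = 0.11
(4) = -0.23
(5) = 0.06
(6) = -0.10
(7) = 0.01
(8) = 0.01
(9) = 0.18
(10) = -0.45
(11) = 0.01
(12) = -0.01
(13) = 0.00
(14) = -0.00
(15) = 0.02
(16) = 0.03
(17) = 0.11
(18) = -0.22
(19) = 0.04
(20) = 0.05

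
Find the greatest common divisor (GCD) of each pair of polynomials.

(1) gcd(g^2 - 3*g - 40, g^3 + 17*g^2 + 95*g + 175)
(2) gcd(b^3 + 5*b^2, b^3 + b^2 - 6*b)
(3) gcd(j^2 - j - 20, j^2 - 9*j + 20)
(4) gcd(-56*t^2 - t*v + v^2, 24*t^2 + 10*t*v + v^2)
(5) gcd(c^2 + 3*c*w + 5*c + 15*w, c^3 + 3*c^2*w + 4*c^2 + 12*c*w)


(1) = gcd((g - 8)*(g + 5), (g + 5)^2*(g + 7)) = g + 5
(2) = b
(3) = gcd((j - 5)*(j + 4), (j - 5)*(j - 4)) = j - 5
(4) = 1
(5) = c + 3*w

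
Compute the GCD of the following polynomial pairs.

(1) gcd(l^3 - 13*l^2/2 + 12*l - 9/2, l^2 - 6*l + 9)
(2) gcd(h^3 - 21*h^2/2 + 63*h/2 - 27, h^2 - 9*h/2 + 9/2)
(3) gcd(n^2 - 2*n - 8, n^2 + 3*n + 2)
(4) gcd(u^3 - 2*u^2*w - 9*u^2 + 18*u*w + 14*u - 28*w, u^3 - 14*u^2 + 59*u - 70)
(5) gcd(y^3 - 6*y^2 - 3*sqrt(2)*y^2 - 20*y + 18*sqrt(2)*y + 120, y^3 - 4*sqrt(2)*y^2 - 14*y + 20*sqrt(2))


(1) = l^2 - 6*l + 9
(2) = gcd((h - 6)*(h - 3)*(h - 3/2), (h - 3)*(h - 3/2)) = h^2 - 9*h/2 + 9/2
(3) = n + 2
(4) = gcd((u - 7)*(u - 2)*(u - 2*w), (u - 7)*(u - 5)*(u - 2)) = u^2 - 9*u + 14
(5) = y^2 - 3*sqrt(2)*y - 20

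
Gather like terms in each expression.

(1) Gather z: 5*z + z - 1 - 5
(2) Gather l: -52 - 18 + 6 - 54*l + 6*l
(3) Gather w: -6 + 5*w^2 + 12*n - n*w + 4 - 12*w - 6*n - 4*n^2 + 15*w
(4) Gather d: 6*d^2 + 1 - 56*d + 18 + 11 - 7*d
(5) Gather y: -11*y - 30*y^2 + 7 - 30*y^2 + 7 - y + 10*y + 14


(1) = 6*z - 6
(2) = -48*l - 64
(3) = -4*n^2 + 6*n + 5*w^2 + w*(3 - n) - 2
(4) = 6*d^2 - 63*d + 30
(5) = -60*y^2 - 2*y + 28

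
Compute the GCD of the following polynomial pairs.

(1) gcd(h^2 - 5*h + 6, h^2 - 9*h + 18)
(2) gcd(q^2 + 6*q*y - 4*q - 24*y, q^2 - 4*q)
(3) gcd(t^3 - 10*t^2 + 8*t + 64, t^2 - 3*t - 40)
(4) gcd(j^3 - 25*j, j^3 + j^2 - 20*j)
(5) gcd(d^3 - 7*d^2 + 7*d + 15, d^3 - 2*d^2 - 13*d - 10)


(1) = gcd((h - 3)*(h - 2), (h - 6)*(h - 3)) = h - 3
(2) = gcd((q - 4)*(q + 6*y), q*(q - 4)) = q - 4
(3) = t - 8
(4) = j^2 + 5*j
(5) = d^2 - 4*d - 5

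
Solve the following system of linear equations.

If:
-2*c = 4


Then:
c = -2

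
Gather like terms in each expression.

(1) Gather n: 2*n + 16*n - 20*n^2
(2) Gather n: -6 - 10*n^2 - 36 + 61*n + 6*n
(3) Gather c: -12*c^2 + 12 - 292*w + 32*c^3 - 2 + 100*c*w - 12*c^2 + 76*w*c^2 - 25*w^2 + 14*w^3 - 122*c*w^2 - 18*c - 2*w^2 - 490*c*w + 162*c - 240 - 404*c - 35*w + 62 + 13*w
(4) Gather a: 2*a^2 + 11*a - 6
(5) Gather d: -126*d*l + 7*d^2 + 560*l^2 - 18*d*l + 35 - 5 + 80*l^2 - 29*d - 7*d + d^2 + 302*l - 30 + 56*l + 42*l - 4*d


(1) = -20*n^2 + 18*n
(2) = -10*n^2 + 67*n - 42
(3) = 32*c^3 + c^2*(76*w - 24) + c*(-122*w^2 - 390*w - 260) + 14*w^3 - 27*w^2 - 314*w - 168
(4) = 2*a^2 + 11*a - 6
(5) = 8*d^2 + d*(-144*l - 40) + 640*l^2 + 400*l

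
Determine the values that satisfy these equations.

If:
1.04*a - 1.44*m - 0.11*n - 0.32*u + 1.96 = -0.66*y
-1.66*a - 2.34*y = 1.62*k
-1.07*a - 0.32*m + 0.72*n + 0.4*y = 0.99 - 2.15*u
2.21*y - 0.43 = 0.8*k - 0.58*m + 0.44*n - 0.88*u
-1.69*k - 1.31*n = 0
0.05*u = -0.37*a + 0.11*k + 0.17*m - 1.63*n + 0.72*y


Then:
a = 0.61
k = 0.22
m = 1.30
n = -0.28
u = 1.16
y = -0.59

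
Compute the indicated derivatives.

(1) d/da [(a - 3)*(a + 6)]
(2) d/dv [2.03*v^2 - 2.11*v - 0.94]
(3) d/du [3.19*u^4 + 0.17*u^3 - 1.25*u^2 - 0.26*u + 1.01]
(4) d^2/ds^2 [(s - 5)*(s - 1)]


(1) = 2*a + 3
(2) = 4.06*v - 2.11
(3) = 12.76*u^3 + 0.51*u^2 - 2.5*u - 0.26
(4) = 2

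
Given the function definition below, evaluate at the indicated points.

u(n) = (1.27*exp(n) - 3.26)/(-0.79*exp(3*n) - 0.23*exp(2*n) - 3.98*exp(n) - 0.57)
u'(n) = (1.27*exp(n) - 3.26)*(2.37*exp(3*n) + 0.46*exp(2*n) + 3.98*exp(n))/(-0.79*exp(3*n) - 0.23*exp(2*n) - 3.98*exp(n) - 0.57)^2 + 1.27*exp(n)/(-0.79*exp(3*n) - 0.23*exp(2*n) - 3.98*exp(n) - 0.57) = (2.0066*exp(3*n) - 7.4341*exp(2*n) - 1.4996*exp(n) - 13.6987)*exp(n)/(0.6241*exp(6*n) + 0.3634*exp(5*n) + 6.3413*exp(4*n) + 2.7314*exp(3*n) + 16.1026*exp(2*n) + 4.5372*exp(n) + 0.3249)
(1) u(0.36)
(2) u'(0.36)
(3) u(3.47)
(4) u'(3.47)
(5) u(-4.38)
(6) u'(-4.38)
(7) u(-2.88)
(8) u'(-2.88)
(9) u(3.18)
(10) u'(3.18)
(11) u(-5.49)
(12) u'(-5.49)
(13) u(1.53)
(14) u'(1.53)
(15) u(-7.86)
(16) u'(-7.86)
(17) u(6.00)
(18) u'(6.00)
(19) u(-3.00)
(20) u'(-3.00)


(1) = 0.16
(2) = -0.44
(3) = -0.00
(4) = 0.00
(5) = 5.23
(6) = -0.45
(7) = 4.01
(8) = -1.23
(9) = -0.00
(10) = 0.00
(11) = 5.55
(12) = -0.16
(13) = -0.03
(14) = 0.01
(15) = 5.70
(16) = -0.02
(17) = -0.00
(18) = 0.00
(19) = 4.16
(20) = -1.16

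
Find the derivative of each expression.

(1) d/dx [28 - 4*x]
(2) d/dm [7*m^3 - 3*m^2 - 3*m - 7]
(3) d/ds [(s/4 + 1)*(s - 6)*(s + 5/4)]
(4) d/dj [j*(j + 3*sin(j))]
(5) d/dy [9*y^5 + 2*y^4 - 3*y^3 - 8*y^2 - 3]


(1) = -4
(2) = 21*m^2 - 6*m - 3
(3) = 3*s^2/4 - 3*s/8 - 53/8
(4) = 3*j*cos(j) + 2*j + 3*sin(j)
(5) = y*(45*y^3 + 8*y^2 - 9*y - 16)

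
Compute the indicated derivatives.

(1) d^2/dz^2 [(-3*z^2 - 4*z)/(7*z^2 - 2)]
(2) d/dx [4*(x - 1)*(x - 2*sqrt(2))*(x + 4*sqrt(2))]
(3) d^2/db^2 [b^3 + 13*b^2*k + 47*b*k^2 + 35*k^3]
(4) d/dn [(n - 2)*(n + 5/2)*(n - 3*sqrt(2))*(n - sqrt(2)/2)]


(1) = 4*(-98*z^3 - 63*z^2 - 84*z - 6)/(343*z^6 - 294*z^4 + 84*z^2 - 8)
(2) = 12*x^2 - 8*x + 16*sqrt(2)*x - 64 - 8*sqrt(2)
(3) = 6*b + 26*k
(4) = 4*n^3 - 21*sqrt(2)*n^2/2 + 3*n^2/2 - 7*sqrt(2)*n/2 - 4*n + 3/2 + 35*sqrt(2)/2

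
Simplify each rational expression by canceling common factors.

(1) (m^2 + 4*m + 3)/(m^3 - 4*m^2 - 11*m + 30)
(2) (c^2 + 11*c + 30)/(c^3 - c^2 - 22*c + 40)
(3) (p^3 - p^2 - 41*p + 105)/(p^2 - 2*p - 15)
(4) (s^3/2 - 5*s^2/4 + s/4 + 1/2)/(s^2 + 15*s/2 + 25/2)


(1) = (m + 1)/(m^2 - 7*m + 10)
(2) = (c + 6)/(c^2 - 6*c + 8)
(3) = (p^2 + 4*p - 21)/(p + 3)
(4) = (2*s^3 - 5*s^2 + s + 2)/(4*s^2 + 30*s + 50)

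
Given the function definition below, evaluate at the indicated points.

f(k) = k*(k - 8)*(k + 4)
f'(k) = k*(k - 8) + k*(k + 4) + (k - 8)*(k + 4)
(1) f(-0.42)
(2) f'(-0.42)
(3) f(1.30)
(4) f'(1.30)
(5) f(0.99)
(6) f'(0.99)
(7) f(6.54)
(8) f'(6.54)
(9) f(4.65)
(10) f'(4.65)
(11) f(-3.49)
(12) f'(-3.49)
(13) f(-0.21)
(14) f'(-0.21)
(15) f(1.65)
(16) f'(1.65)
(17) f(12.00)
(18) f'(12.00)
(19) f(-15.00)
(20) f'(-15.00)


(1) = 12.66
(2) = -28.11
(3) = -46.16
(4) = -37.33
(5) = -34.63
(6) = -36.98
(7) = -100.64
(8) = 43.99
(9) = -134.75
(10) = -4.33
(11) = 20.45
(12) = 32.46
(13) = 6.53
(14) = -30.19
(15) = -59.20
(16) = -37.03
(17) = 768.00
(18) = 304.00
(19) = -3795.00
(20) = 763.00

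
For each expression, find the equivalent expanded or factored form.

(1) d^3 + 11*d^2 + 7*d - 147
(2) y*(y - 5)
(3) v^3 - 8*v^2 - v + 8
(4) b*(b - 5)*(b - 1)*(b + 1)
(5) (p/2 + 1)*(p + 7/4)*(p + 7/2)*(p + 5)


(1) = (d - 3)*(d + 7)^2
(2) = y^2 - 5*y
(3) = (v - 8)*(v - 1)*(v + 1)
(4) = b^4 - 5*b^3 - b^2 + 5*b
(5) = p^4/2 + 49*p^3/8 + 423*p^2/16 + 763*p/16 + 245/8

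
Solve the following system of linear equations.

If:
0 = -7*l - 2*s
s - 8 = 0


Then:
l = -16/7
s = 8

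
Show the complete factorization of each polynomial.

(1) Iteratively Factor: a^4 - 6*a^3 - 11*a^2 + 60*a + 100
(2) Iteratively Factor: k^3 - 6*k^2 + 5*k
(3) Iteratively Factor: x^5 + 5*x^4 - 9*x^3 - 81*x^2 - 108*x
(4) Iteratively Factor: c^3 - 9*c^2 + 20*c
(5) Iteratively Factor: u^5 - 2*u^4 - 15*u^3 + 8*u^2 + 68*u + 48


(1) = (a - 5)*(a^3 - a^2 - 16*a - 20) = (a - 5)*(a + 2)*(a^2 - 3*a - 10) = (a - 5)^2*(a + 2)*(a + 2)
(2) = (k - 1)*(k^2 - 5*k) = k*(k - 1)*(k - 5)
(3) = (x - 4)*(x^4 + 9*x^3 + 27*x^2 + 27*x) = (x - 4)*(x + 3)*(x^3 + 6*x^2 + 9*x) = (x - 4)*(x + 3)^2*(x^2 + 3*x) = x*(x - 4)*(x + 3)^2*(x + 3)
(4) = (c - 5)*(c^2 - 4*c) = c*(c - 5)*(c - 4)
(5) = (u - 4)*(u^4 + 2*u^3 - 7*u^2 - 20*u - 12) = (u - 4)*(u + 2)*(u^3 - 7*u - 6) = (u - 4)*(u + 1)*(u + 2)*(u^2 - u - 6) = (u - 4)*(u + 1)*(u + 2)^2*(u - 3)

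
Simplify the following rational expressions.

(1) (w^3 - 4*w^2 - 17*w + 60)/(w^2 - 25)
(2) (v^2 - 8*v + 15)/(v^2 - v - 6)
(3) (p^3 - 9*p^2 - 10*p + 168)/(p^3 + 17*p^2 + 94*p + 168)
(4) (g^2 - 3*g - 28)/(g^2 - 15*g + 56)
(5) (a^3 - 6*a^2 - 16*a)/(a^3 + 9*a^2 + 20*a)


(1) = (w^2 + w - 12)/(w + 5)
(2) = (v - 5)/(v + 2)
(3) = (p^2 - 13*p + 42)/(p^2 + 13*p + 42)
(4) = (g + 4)/(g - 8)
(5) = (a^2 - 6*a - 16)/(a^2 + 9*a + 20)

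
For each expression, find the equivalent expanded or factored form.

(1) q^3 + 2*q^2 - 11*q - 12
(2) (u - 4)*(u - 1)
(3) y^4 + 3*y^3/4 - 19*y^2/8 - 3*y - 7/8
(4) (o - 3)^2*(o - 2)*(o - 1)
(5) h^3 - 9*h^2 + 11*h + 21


(1) = (q - 3)*(q + 1)*(q + 4)
(2) = u^2 - 5*u + 4
(3) = (y - 7/4)*(y + 1/2)*(y + 1)^2
(4) = o^4 - 9*o^3 + 29*o^2 - 39*o + 18
(5) = (h - 7)*(h - 3)*(h + 1)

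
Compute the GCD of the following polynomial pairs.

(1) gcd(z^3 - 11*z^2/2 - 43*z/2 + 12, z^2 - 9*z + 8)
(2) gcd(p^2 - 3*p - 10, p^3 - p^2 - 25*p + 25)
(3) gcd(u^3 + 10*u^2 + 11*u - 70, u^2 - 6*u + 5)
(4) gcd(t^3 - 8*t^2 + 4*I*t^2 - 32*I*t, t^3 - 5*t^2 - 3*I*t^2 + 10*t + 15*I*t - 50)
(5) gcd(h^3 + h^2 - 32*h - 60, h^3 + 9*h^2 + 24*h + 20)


(1) = gcd((z - 8)*(z - 1/2)*(z + 3), (z - 8)*(z - 1)) = z - 8
(2) = p - 5
(3) = gcd((u - 2)*(u + 5)*(u + 7), (u - 5)*(u - 1)) = 1
(4) = gcd(t*(t - 8)*(t + 4*I), (t - 5)*(t - 5*I)*(t + 2*I)) = 1
(5) = h^2 + 7*h + 10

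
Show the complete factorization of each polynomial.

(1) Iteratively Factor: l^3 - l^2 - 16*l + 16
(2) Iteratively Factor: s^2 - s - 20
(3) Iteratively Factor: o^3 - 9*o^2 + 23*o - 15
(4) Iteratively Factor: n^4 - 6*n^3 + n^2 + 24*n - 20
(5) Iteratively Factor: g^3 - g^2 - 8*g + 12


(1) = (l - 1)*(l^2 - 16) = (l - 1)*(l + 4)*(l - 4)
(2) = (s + 4)*(s - 5)
(3) = (o - 5)*(o^2 - 4*o + 3) = (o - 5)*(o - 1)*(o - 3)
(4) = (n - 5)*(n^3 - n^2 - 4*n + 4) = (n - 5)*(n - 2)*(n^2 + n - 2) = (n - 5)*(n - 2)*(n + 2)*(n - 1)
(5) = (g - 2)*(g^2 + g - 6) = (g - 2)*(g + 3)*(g - 2)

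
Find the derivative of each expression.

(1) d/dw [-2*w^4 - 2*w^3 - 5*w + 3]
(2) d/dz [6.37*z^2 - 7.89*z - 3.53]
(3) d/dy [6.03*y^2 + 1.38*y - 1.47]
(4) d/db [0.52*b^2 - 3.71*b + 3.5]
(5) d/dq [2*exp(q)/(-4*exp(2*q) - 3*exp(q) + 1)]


(1) = -8*w^3 - 6*w^2 - 5
(2) = 12.74*z - 7.89
(3) = 12.06*y + 1.38
(4) = 1.04*b - 3.71
(5) = (8*exp(2*q) + 2)*exp(q)/(16*exp(4*q) + 24*exp(3*q) + exp(2*q) - 6*exp(q) + 1)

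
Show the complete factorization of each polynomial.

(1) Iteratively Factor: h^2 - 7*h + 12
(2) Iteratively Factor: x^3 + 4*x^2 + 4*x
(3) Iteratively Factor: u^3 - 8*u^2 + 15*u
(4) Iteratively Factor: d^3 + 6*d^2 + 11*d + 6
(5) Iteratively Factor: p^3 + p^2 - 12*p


(1) = (h - 3)*(h - 4)
(2) = (x)*(x^2 + 4*x + 4) = x*(x + 2)*(x + 2)
(3) = (u - 3)*(u^2 - 5*u) = (u - 5)*(u - 3)*(u)
(4) = (d + 1)*(d^2 + 5*d + 6) = (d + 1)*(d + 2)*(d + 3)
(5) = (p + 4)*(p^2 - 3*p) = p*(p + 4)*(p - 3)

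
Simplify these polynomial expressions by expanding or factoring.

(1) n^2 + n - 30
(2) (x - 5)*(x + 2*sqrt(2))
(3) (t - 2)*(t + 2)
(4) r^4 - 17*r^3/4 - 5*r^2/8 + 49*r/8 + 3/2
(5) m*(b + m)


(1) = (n - 5)*(n + 6)
(2) = x^2 - 5*x + 2*sqrt(2)*x - 10*sqrt(2)
(3) = t^2 - 4
(4) = (r - 4)*(r - 3/2)*(r + 1/4)*(r + 1)
(5) = b*m + m^2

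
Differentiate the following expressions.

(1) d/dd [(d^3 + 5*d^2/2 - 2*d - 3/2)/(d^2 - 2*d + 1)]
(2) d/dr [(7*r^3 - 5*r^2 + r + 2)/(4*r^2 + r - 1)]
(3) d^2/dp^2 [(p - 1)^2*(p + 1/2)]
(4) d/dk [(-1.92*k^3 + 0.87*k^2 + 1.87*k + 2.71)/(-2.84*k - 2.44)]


(1) = (d^2 - 2*d - 5)/(d^2 - 2*d + 1)
(2) = (28*r^4 + 14*r^3 - 30*r^2 - 6*r - 3)/(16*r^4 + 8*r^3 - 7*r^2 - 2*r + 1)
(3) = 6*p - 3
(4) = (10.9056*k^3 + 11.5836*k^2 - 4.2456*k + 3.1336)/(8.0656*k^2 + 13.8592*k + 5.9536)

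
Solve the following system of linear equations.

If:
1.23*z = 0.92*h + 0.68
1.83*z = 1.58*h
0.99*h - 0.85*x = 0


Then:
h = 4.79
x = 5.58
z = 4.14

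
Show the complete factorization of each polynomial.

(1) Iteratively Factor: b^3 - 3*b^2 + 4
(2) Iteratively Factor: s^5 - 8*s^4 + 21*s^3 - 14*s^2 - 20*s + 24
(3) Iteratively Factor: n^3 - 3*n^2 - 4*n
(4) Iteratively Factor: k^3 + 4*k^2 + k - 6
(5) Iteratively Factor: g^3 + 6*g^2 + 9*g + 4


(1) = (b - 2)*(b^2 - b - 2) = (b - 2)*(b + 1)*(b - 2)
(2) = (s - 2)*(s^4 - 6*s^3 + 9*s^2 + 4*s - 12) = (s - 2)^2*(s^3 - 4*s^2 + s + 6) = (s - 2)^2*(s + 1)*(s^2 - 5*s + 6) = (s - 3)*(s - 2)^2*(s + 1)*(s - 2)
(3) = (n)*(n^2 - 3*n - 4) = n*(n + 1)*(n - 4)
(4) = (k + 2)*(k^2 + 2*k - 3) = (k - 1)*(k + 2)*(k + 3)
(5) = (g + 1)*(g^2 + 5*g + 4) = (g + 1)*(g + 4)*(g + 1)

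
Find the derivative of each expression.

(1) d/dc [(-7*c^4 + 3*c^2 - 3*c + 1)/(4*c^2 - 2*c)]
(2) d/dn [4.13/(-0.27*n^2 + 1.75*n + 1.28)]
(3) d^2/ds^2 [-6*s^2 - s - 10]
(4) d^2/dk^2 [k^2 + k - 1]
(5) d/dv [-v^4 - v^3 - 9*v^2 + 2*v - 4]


(1) = (-28*c^5 + 21*c^4 + 3*c^2 - 4*c + 1)/(2*c^2*(4*c^2 - 4*c + 1))
(2) = (2.2302*n - 7.2275)/(-0.27*n^2 + 1.75*n + 1.28)^2
(3) = -12
(4) = 2
(5) = -4*v^3 - 3*v^2 - 18*v + 2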